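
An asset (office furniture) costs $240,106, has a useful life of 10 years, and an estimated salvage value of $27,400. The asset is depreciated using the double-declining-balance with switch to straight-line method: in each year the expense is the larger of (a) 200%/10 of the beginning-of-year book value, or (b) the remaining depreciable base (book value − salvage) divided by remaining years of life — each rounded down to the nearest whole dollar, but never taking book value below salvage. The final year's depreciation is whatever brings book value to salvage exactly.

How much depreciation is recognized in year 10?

$4,828

Depreciable base = $240,106 − $27,400 = $212,706.
Year 1: DB = ⌊$240,106 × 200%/10⌋ = $48,021; SL = ⌊$212,706/10⌋ = $21,270 → take DB $48,021. Book value $192,085.
Year 2: DB = ⌊$192,085 × 200%/10⌋ = $38,417; SL = ⌊$164,685/9⌋ = $18,298 → take DB $38,417. Book value $153,668.
Year 3: DB = ⌊$153,668 × 200%/10⌋ = $30,733; SL = ⌊$126,268/8⌋ = $15,783 → take DB $30,733. Book value $122,935.
Year 4: DB = ⌊$122,935 × 200%/10⌋ = $24,587; SL = ⌊$95,535/7⌋ = $13,647 → take DB $24,587. Book value $98,348.
Year 5: DB = ⌊$98,348 × 200%/10⌋ = $19,669; SL = ⌊$70,948/6⌋ = $11,824 → take DB $19,669. Book value $78,679.
Year 6: DB = ⌊$78,679 × 200%/10⌋ = $15,735; SL = ⌊$51,279/5⌋ = $10,255 → take DB $15,735. Book value $62,944.
Year 7: DB = ⌊$62,944 × 200%/10⌋ = $12,588; SL = ⌊$35,544/4⌋ = $8,886 → take DB $12,588. Book value $50,356.
Year 8: DB = ⌊$50,356 × 200%/10⌋ = $10,071; SL = ⌊$22,956/3⌋ = $7,652 → take DB $10,071. Book value $40,285.
Year 9: DB = ⌊$40,285 × 200%/10⌋ = $8,057; SL = ⌊$12,885/2⌋ = $6,442 → take DB $8,057. Book value $32,228.
Year 10 (final): $32,228 − $27,400 = $4,828. Book value $27,400.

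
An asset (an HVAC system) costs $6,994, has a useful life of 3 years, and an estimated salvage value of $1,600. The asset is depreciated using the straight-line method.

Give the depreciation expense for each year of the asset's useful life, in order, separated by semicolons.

Depreciable base = $6,994 − $1,600 = $5,394.
Annual expense = $5,394 / 3 = $1,798.
End of year 1: book value $5,196.
End of year 2: book value $3,398.
End of year 3: book value $1,600.

$1,798; $1,798; $1,798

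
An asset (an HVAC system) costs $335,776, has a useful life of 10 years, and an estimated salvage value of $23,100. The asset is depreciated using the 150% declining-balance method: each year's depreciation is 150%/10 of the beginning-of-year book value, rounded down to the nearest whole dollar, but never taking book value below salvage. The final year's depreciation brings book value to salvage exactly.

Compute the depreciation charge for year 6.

Depreciable base = $335,776 − $23,100 = $312,676.
Year 1: ⌊$335,776 × 150%/10⌋ = $50,366. Book value $285,410.
Year 2: ⌊$285,410 × 150%/10⌋ = $42,811. Book value $242,599.
Year 3: ⌊$242,599 × 150%/10⌋ = $36,389. Book value $206,210.
Year 4: ⌊$206,210 × 150%/10⌋ = $30,931. Book value $175,279.
Year 5: ⌊$175,279 × 150%/10⌋ = $26,291. Book value $148,988.
Year 6: ⌊$148,988 × 150%/10⌋ = $22,348. Book value $126,640.

$22,348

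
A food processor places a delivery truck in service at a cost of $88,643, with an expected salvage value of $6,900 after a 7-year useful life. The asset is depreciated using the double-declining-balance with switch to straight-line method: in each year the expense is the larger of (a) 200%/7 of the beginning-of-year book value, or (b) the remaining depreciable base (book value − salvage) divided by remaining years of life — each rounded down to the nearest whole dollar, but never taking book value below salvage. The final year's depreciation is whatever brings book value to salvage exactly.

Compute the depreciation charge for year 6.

Depreciable base = $88,643 − $6,900 = $81,743.
Year 1: DB = ⌊$88,643 × 200%/7⌋ = $25,326; SL = ⌊$81,743/7⌋ = $11,677 → take DB $25,326. Book value $63,317.
Year 2: DB = ⌊$63,317 × 200%/7⌋ = $18,090; SL = ⌊$56,417/6⌋ = $9,402 → take DB $18,090. Book value $45,227.
Year 3: DB = ⌊$45,227 × 200%/7⌋ = $12,922; SL = ⌊$38,327/5⌋ = $7,665 → take DB $12,922. Book value $32,305.
Year 4: DB = ⌊$32,305 × 200%/7⌋ = $9,230; SL = ⌊$25,405/4⌋ = $6,351 → take DB $9,230. Book value $23,075.
Year 5: DB = ⌊$23,075 × 200%/7⌋ = $6,592; SL = ⌊$16,175/3⌋ = $5,391 → take DB $6,592. Book value $16,483.
Year 6: DB = ⌊$16,483 × 200%/7⌋ = $4,709; SL = ⌊$9,583/2⌋ = $4,791 → take SL $4,791. Book value $11,692.

$4,791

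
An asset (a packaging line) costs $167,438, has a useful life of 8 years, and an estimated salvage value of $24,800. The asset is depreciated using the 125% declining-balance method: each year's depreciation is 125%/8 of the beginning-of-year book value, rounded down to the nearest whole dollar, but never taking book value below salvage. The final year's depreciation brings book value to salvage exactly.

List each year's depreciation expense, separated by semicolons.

Depreciable base = $167,438 − $24,800 = $142,638.
Year 1: ⌊$167,438 × 125%/8⌋ = $26,162. Book value $141,276.
Year 2: ⌊$141,276 × 125%/8⌋ = $22,074. Book value $119,202.
Year 3: ⌊$119,202 × 125%/8⌋ = $18,625. Book value $100,577.
Year 4: ⌊$100,577 × 125%/8⌋ = $15,715. Book value $84,862.
Year 5: ⌊$84,862 × 125%/8⌋ = $13,259. Book value $71,603.
Year 6: ⌊$71,603 × 125%/8⌋ = $11,187. Book value $60,416.
Year 7: ⌊$60,416 × 125%/8⌋ = $9,440. Book value $50,976.
Year 8 (final): $50,976 − $24,800 = $26,176. Book value $24,800.

$26,162; $22,074; $18,625; $15,715; $13,259; $11,187; $9,440; $26,176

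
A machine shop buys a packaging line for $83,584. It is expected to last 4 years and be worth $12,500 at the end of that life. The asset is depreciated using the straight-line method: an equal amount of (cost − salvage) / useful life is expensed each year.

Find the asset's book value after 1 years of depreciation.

Depreciable base = $83,584 − $12,500 = $71,084.
Annual expense = $71,084 / 4 = $17,771.
End of year 1: book value $65,813.

$65,813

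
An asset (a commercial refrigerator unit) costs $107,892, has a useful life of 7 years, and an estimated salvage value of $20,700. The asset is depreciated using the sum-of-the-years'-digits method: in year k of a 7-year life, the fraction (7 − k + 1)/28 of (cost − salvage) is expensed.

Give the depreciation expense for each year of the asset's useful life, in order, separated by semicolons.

$21,798; $18,684; $15,570; $12,456; $9,342; $6,228; $3,114

Depreciable base = $107,892 − $20,700 = $87,192.
Sum of the years' digits = 7+6+5+4+3+2+1 = 28.
Year 1: $87,192 × 7/28 = $21,798. Book value $86,094.
Year 2: $87,192 × 6/28 = $18,684. Book value $67,410.
Year 3: $87,192 × 5/28 = $15,570. Book value $51,840.
Year 4: $87,192 × 4/28 = $12,456. Book value $39,384.
Year 5: $87,192 × 3/28 = $9,342. Book value $30,042.
Year 6: $87,192 × 2/28 = $6,228. Book value $23,814.
Year 7: $87,192 × 1/28 = $3,114. Book value $20,700.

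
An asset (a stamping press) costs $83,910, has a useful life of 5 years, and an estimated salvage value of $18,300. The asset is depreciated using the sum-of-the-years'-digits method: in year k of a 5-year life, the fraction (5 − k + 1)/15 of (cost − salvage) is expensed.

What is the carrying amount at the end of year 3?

Depreciable base = $83,910 − $18,300 = $65,610.
Sum of the years' digits = 5+4+3+2+1 = 15.
Year 1: $65,610 × 5/15 = $21,870. Book value $62,040.
Year 2: $65,610 × 4/15 = $17,496. Book value $44,544.
Year 3: $65,610 × 3/15 = $13,122. Book value $31,422.

$31,422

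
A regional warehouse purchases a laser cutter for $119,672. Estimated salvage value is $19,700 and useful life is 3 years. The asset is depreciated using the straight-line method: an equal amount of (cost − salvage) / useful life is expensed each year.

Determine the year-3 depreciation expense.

$33,324

Depreciable base = $119,672 − $19,700 = $99,972.
Annual expense = $99,972 / 3 = $33,324.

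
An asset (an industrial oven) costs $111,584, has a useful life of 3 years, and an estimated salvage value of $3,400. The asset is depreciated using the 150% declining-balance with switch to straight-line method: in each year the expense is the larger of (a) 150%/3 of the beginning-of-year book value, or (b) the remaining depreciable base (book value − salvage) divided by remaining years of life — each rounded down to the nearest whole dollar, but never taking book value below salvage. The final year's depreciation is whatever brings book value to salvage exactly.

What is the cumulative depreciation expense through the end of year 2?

$83,688

Depreciable base = $111,584 − $3,400 = $108,184.
Year 1: DB = ⌊$111,584 × 150%/3⌋ = $55,792; SL = ⌊$108,184/3⌋ = $36,061 → take DB $55,792. Book value $55,792.
Year 2: DB = ⌊$55,792 × 150%/3⌋ = $27,896; SL = ⌊$52,392/2⌋ = $26,196 → take DB $27,896. Book value $27,896.
Accumulated through year 2 = $111,584 − $27,896 = $83,688.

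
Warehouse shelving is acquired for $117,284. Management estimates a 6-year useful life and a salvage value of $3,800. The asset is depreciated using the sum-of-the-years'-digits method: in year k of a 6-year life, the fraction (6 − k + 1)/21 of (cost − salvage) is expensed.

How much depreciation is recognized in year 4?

Depreciable base = $117,284 − $3,800 = $113,484.
Sum of the years' digits = 6+5+4+3+2+1 = 21.
Year 1: $113,484 × 6/21 = $32,424. Book value $84,860.
Year 2: $113,484 × 5/21 = $27,020. Book value $57,840.
Year 3: $113,484 × 4/21 = $21,616. Book value $36,224.
Year 4: $113,484 × 3/21 = $16,212. Book value $20,012.

$16,212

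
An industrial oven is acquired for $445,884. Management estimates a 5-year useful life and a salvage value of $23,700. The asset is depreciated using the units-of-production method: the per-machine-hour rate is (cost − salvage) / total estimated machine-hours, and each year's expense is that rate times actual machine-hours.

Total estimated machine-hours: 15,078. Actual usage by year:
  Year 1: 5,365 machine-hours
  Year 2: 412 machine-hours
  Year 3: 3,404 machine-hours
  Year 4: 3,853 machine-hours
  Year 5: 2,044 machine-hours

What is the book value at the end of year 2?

$284,128

Depreciable base = $445,884 − $23,700 = $422,184.
Rate = $422,184 / 15,078 machine-hours = $28 per machine-hour.
Year 1: 5,365 × $28 = $150,220. Book value $295,664.
Year 2: 412 × $28 = $11,536. Book value $284,128.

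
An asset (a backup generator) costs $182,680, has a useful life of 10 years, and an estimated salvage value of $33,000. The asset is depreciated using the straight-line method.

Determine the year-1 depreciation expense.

Depreciable base = $182,680 − $33,000 = $149,680.
Annual expense = $149,680 / 10 = $14,968.

$14,968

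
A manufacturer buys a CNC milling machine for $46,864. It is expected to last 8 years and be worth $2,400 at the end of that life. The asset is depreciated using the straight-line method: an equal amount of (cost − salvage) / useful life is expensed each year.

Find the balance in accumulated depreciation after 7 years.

$38,906

Depreciable base = $46,864 − $2,400 = $44,464.
Annual expense = $44,464 / 8 = $5,558.
End of year 1: book value $41,306.
End of year 2: book value $35,748.
End of year 3: book value $30,190.
End of year 4: book value $24,632.
End of year 5: book value $19,074.
End of year 6: book value $13,516.
End of year 7: book value $7,958.
Accumulated through year 7 = $46,864 − $7,958 = $38,906.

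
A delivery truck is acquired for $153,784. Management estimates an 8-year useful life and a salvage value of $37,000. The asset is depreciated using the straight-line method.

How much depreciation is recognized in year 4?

$14,598

Depreciable base = $153,784 − $37,000 = $116,784.
Annual expense = $116,784 / 8 = $14,598.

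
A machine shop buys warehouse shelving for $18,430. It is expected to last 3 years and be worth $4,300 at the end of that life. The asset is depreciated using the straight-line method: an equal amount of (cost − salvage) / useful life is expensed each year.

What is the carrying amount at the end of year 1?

$13,720

Depreciable base = $18,430 − $4,300 = $14,130.
Annual expense = $14,130 / 3 = $4,710.
End of year 1: book value $13,720.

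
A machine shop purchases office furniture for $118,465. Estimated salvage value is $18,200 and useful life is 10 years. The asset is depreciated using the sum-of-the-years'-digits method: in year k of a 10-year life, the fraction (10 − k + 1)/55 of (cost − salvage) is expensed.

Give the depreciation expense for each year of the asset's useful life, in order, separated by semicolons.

$18,230; $16,407; $14,584; $12,761; $10,938; $9,115; $7,292; $5,469; $3,646; $1,823

Depreciable base = $118,465 − $18,200 = $100,265.
Sum of the years' digits = 10+9+8+7+6+5+4+3+2+1 = 55.
Year 1: $100,265 × 10/55 = $18,230. Book value $100,235.
Year 2: $100,265 × 9/55 = $16,407. Book value $83,828.
Year 3: $100,265 × 8/55 = $14,584. Book value $69,244.
Year 4: $100,265 × 7/55 = $12,761. Book value $56,483.
Year 5: $100,265 × 6/55 = $10,938. Book value $45,545.
Year 6: $100,265 × 5/55 = $9,115. Book value $36,430.
Year 7: $100,265 × 4/55 = $7,292. Book value $29,138.
Year 8: $100,265 × 3/55 = $5,469. Book value $23,669.
Year 9: $100,265 × 2/55 = $3,646. Book value $20,023.
Year 10: $100,265 × 1/55 = $1,823. Book value $18,200.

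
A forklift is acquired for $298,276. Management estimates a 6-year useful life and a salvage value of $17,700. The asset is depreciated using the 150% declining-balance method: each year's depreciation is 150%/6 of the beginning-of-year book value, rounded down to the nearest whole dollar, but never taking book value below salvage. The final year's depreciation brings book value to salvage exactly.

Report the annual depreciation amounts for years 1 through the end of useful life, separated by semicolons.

$74,569; $55,926; $41,945; $31,459; $23,594; $53,083

Depreciable base = $298,276 − $17,700 = $280,576.
Year 1: ⌊$298,276 × 150%/6⌋ = $74,569. Book value $223,707.
Year 2: ⌊$223,707 × 150%/6⌋ = $55,926. Book value $167,781.
Year 3: ⌊$167,781 × 150%/6⌋ = $41,945. Book value $125,836.
Year 4: ⌊$125,836 × 150%/6⌋ = $31,459. Book value $94,377.
Year 5: ⌊$94,377 × 150%/6⌋ = $23,594. Book value $70,783.
Year 6 (final): $70,783 − $17,700 = $53,083. Book value $17,700.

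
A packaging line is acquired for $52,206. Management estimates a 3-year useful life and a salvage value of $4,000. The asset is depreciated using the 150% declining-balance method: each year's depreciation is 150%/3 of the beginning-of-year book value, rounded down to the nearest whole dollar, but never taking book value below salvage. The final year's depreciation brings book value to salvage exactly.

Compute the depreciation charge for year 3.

$9,052

Depreciable base = $52,206 − $4,000 = $48,206.
Year 1: ⌊$52,206 × 150%/3⌋ = $26,103. Book value $26,103.
Year 2: ⌊$26,103 × 150%/3⌋ = $13,051. Book value $13,052.
Year 3 (final): $13,052 − $4,000 = $9,052. Book value $4,000.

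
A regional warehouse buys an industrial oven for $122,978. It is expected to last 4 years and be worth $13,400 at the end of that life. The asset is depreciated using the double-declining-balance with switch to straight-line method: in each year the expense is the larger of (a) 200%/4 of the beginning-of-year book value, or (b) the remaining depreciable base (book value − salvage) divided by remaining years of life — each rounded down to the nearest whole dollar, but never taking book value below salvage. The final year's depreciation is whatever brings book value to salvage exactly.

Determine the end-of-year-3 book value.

$15,373

Depreciable base = $122,978 − $13,400 = $109,578.
Year 1: DB = ⌊$122,978 × 200%/4⌋ = $61,489; SL = ⌊$109,578/4⌋ = $27,394 → take DB $61,489. Book value $61,489.
Year 2: DB = ⌊$61,489 × 200%/4⌋ = $30,744; SL = ⌊$48,089/3⌋ = $16,029 → take DB $30,744. Book value $30,745.
Year 3: DB = ⌊$30,745 × 200%/4⌋ = $15,372; SL = ⌊$17,345/2⌋ = $8,672 → take DB $15,372. Book value $15,373.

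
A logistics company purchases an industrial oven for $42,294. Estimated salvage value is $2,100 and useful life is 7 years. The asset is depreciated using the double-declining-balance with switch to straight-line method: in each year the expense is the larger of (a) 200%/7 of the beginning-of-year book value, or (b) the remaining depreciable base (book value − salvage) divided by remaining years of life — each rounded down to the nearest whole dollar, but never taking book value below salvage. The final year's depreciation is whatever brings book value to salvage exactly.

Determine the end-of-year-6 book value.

Depreciable base = $42,294 − $2,100 = $40,194.
Year 1: DB = ⌊$42,294 × 200%/7⌋ = $12,084; SL = ⌊$40,194/7⌋ = $5,742 → take DB $12,084. Book value $30,210.
Year 2: DB = ⌊$30,210 × 200%/7⌋ = $8,631; SL = ⌊$28,110/6⌋ = $4,685 → take DB $8,631. Book value $21,579.
Year 3: DB = ⌊$21,579 × 200%/7⌋ = $6,165; SL = ⌊$19,479/5⌋ = $3,895 → take DB $6,165. Book value $15,414.
Year 4: DB = ⌊$15,414 × 200%/7⌋ = $4,404; SL = ⌊$13,314/4⌋ = $3,328 → take DB $4,404. Book value $11,010.
Year 5: DB = ⌊$11,010 × 200%/7⌋ = $3,145; SL = ⌊$8,910/3⌋ = $2,970 → take DB $3,145. Book value $7,865.
Year 6: DB = ⌊$7,865 × 200%/7⌋ = $2,247; SL = ⌊$5,765/2⌋ = $2,882 → take SL $2,882. Book value $4,983.

$4,983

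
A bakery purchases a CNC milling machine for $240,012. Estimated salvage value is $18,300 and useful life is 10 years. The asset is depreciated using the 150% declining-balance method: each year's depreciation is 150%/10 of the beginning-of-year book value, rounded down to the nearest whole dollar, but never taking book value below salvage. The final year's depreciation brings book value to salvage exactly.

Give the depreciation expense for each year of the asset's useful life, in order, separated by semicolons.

Depreciable base = $240,012 − $18,300 = $221,712.
Year 1: ⌊$240,012 × 150%/10⌋ = $36,001. Book value $204,011.
Year 2: ⌊$204,011 × 150%/10⌋ = $30,601. Book value $173,410.
Year 3: ⌊$173,410 × 150%/10⌋ = $26,011. Book value $147,399.
Year 4: ⌊$147,399 × 150%/10⌋ = $22,109. Book value $125,290.
Year 5: ⌊$125,290 × 150%/10⌋ = $18,793. Book value $106,497.
Year 6: ⌊$106,497 × 150%/10⌋ = $15,974. Book value $90,523.
Year 7: ⌊$90,523 × 150%/10⌋ = $13,578. Book value $76,945.
Year 8: ⌊$76,945 × 150%/10⌋ = $11,541. Book value $65,404.
Year 9: ⌊$65,404 × 150%/10⌋ = $9,810. Book value $55,594.
Year 10 (final): $55,594 − $18,300 = $37,294. Book value $18,300.

$36,001; $30,601; $26,011; $22,109; $18,793; $15,974; $13,578; $11,541; $9,810; $37,294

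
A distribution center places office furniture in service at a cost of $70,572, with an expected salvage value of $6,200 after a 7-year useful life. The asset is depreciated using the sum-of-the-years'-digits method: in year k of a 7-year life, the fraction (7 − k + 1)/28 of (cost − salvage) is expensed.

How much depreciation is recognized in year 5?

$6,897

Depreciable base = $70,572 − $6,200 = $64,372.
Sum of the years' digits = 7+6+5+4+3+2+1 = 28.
Year 1: $64,372 × 7/28 = $16,093. Book value $54,479.
Year 2: $64,372 × 6/28 = $13,794. Book value $40,685.
Year 3: $64,372 × 5/28 = $11,495. Book value $29,190.
Year 4: $64,372 × 4/28 = $9,196. Book value $19,994.
Year 5: $64,372 × 3/28 = $6,897. Book value $13,097.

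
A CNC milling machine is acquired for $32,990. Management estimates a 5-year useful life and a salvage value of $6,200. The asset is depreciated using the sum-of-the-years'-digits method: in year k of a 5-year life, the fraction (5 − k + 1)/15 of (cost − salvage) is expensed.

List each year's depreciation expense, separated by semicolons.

Depreciable base = $32,990 − $6,200 = $26,790.
Sum of the years' digits = 5+4+3+2+1 = 15.
Year 1: $26,790 × 5/15 = $8,930. Book value $24,060.
Year 2: $26,790 × 4/15 = $7,144. Book value $16,916.
Year 3: $26,790 × 3/15 = $5,358. Book value $11,558.
Year 4: $26,790 × 2/15 = $3,572. Book value $7,986.
Year 5: $26,790 × 1/15 = $1,786. Book value $6,200.

$8,930; $7,144; $5,358; $3,572; $1,786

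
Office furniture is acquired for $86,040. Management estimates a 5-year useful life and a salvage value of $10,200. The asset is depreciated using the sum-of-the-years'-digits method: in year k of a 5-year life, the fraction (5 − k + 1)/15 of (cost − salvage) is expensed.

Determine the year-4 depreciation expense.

$10,112

Depreciable base = $86,040 − $10,200 = $75,840.
Sum of the years' digits = 5+4+3+2+1 = 15.
Year 1: $75,840 × 5/15 = $25,280. Book value $60,760.
Year 2: $75,840 × 4/15 = $20,224. Book value $40,536.
Year 3: $75,840 × 3/15 = $15,168. Book value $25,368.
Year 4: $75,840 × 2/15 = $10,112. Book value $15,256.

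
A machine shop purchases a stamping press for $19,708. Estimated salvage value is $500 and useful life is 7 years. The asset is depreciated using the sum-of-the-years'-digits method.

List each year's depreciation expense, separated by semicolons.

Depreciable base = $19,708 − $500 = $19,208.
Sum of the years' digits = 7+6+5+4+3+2+1 = 28.
Year 1: $19,208 × 7/28 = $4,802. Book value $14,906.
Year 2: $19,208 × 6/28 = $4,116. Book value $10,790.
Year 3: $19,208 × 5/28 = $3,430. Book value $7,360.
Year 4: $19,208 × 4/28 = $2,744. Book value $4,616.
Year 5: $19,208 × 3/28 = $2,058. Book value $2,558.
Year 6: $19,208 × 2/28 = $1,372. Book value $1,186.
Year 7: $19,208 × 1/28 = $686. Book value $500.

$4,802; $4,116; $3,430; $2,744; $2,058; $1,372; $686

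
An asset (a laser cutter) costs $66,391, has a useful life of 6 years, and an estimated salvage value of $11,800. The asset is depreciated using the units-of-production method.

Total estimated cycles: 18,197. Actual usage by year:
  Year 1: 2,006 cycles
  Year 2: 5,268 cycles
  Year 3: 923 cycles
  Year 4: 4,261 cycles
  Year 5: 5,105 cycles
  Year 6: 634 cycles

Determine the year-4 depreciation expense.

Depreciable base = $66,391 − $11,800 = $54,591.
Rate = $54,591 / 18,197 cycles = $3 per cycle.
Year 1: 2,006 × $3 = $6,018. Book value $60,373.
Year 2: 5,268 × $3 = $15,804. Book value $44,569.
Year 3: 923 × $3 = $2,769. Book value $41,800.
Year 4: 4,261 × $3 = $12,783. Book value $29,017.

$12,783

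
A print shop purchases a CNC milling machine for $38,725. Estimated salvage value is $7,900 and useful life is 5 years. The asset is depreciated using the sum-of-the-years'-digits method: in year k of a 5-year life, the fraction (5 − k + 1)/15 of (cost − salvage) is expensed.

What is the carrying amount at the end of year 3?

$14,065

Depreciable base = $38,725 − $7,900 = $30,825.
Sum of the years' digits = 5+4+3+2+1 = 15.
Year 1: $30,825 × 5/15 = $10,275. Book value $28,450.
Year 2: $30,825 × 4/15 = $8,220. Book value $20,230.
Year 3: $30,825 × 3/15 = $6,165. Book value $14,065.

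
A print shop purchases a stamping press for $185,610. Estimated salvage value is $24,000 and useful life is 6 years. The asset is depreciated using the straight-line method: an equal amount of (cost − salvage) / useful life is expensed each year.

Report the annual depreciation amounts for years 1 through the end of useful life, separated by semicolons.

Depreciable base = $185,610 − $24,000 = $161,610.
Annual expense = $161,610 / 6 = $26,935.
End of year 1: book value $158,675.
End of year 2: book value $131,740.
End of year 3: book value $104,805.
End of year 4: book value $77,870.
End of year 5: book value $50,935.
End of year 6: book value $24,000.

$26,935; $26,935; $26,935; $26,935; $26,935; $26,935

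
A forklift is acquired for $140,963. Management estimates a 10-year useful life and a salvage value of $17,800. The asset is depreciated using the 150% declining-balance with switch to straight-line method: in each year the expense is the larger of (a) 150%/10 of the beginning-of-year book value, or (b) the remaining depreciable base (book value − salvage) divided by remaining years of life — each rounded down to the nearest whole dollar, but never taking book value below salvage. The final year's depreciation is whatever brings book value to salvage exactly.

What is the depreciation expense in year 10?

$8,842

Depreciable base = $140,963 − $17,800 = $123,163.
Year 1: DB = ⌊$140,963 × 150%/10⌋ = $21,144; SL = ⌊$123,163/10⌋ = $12,316 → take DB $21,144. Book value $119,819.
Year 2: DB = ⌊$119,819 × 150%/10⌋ = $17,972; SL = ⌊$102,019/9⌋ = $11,335 → take DB $17,972. Book value $101,847.
Year 3: DB = ⌊$101,847 × 150%/10⌋ = $15,277; SL = ⌊$84,047/8⌋ = $10,505 → take DB $15,277. Book value $86,570.
Year 4: DB = ⌊$86,570 × 150%/10⌋ = $12,985; SL = ⌊$68,770/7⌋ = $9,824 → take DB $12,985. Book value $73,585.
Year 5: DB = ⌊$73,585 × 150%/10⌋ = $11,037; SL = ⌊$55,785/6⌋ = $9,297 → take DB $11,037. Book value $62,548.
Year 6: DB = ⌊$62,548 × 150%/10⌋ = $9,382; SL = ⌊$44,748/5⌋ = $8,949 → take DB $9,382. Book value $53,166.
Year 7: DB = ⌊$53,166 × 150%/10⌋ = $7,974; SL = ⌊$35,366/4⌋ = $8,841 → take SL $8,841. Book value $44,325.
Year 8: DB = ⌊$44,325 × 150%/10⌋ = $6,648; SL = ⌊$26,525/3⌋ = $8,841 → take SL $8,841. Book value $35,484.
Year 9: DB = ⌊$35,484 × 150%/10⌋ = $5,322; SL = ⌊$17,684/2⌋ = $8,842 → take SL $8,842. Book value $26,642.
Year 10 (final): $26,642 − $17,800 = $8,842. Book value $17,800.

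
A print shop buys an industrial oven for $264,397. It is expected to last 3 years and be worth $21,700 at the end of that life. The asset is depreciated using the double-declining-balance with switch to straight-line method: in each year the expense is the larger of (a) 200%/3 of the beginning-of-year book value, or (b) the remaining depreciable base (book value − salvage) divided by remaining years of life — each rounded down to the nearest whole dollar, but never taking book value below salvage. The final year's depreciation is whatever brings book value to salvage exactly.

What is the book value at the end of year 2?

Depreciable base = $264,397 − $21,700 = $242,697.
Year 1: DB = ⌊$264,397 × 200%/3⌋ = $176,264; SL = ⌊$242,697/3⌋ = $80,899 → take DB $176,264. Book value $88,133.
Year 2: DB = ⌊$88,133 × 200%/3⌋ = $58,755; SL = ⌊$66,433/2⌋ = $33,216 → take DB $58,755. Book value $29,378.

$29,378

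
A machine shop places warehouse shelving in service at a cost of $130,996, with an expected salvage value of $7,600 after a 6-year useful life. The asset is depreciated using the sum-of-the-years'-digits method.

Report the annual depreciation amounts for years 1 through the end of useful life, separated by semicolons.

Depreciable base = $130,996 − $7,600 = $123,396.
Sum of the years' digits = 6+5+4+3+2+1 = 21.
Year 1: $123,396 × 6/21 = $35,256. Book value $95,740.
Year 2: $123,396 × 5/21 = $29,380. Book value $66,360.
Year 3: $123,396 × 4/21 = $23,504. Book value $42,856.
Year 4: $123,396 × 3/21 = $17,628. Book value $25,228.
Year 5: $123,396 × 2/21 = $11,752. Book value $13,476.
Year 6: $123,396 × 1/21 = $5,876. Book value $7,600.

$35,256; $29,380; $23,504; $17,628; $11,752; $5,876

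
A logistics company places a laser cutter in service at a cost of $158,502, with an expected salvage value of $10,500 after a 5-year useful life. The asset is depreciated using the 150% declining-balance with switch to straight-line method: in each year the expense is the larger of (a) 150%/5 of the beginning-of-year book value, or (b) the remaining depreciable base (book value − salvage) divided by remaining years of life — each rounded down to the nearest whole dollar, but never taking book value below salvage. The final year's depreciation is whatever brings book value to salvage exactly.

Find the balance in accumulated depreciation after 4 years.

$126,068

Depreciable base = $158,502 − $10,500 = $148,002.
Year 1: DB = ⌊$158,502 × 150%/5⌋ = $47,550; SL = ⌊$148,002/5⌋ = $29,600 → take DB $47,550. Book value $110,952.
Year 2: DB = ⌊$110,952 × 150%/5⌋ = $33,285; SL = ⌊$100,452/4⌋ = $25,113 → take DB $33,285. Book value $77,667.
Year 3: DB = ⌊$77,667 × 150%/5⌋ = $23,300; SL = ⌊$67,167/3⌋ = $22,389 → take DB $23,300. Book value $54,367.
Year 4: DB = ⌊$54,367 × 150%/5⌋ = $16,310; SL = ⌊$43,867/2⌋ = $21,933 → take SL $21,933. Book value $32,434.
Accumulated through year 4 = $158,502 − $32,434 = $126,068.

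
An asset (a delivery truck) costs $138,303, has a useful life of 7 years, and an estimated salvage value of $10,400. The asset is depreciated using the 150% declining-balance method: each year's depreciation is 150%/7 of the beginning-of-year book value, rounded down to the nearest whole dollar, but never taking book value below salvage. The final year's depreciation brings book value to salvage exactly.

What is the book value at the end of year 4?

Depreciable base = $138,303 − $10,400 = $127,903.
Year 1: ⌊$138,303 × 150%/7⌋ = $29,636. Book value $108,667.
Year 2: ⌊$108,667 × 150%/7⌋ = $23,285. Book value $85,382.
Year 3: ⌊$85,382 × 150%/7⌋ = $18,296. Book value $67,086.
Year 4: ⌊$67,086 × 150%/7⌋ = $14,375. Book value $52,711.

$52,711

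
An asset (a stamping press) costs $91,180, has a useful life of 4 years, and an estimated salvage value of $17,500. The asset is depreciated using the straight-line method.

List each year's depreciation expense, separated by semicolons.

Depreciable base = $91,180 − $17,500 = $73,680.
Annual expense = $73,680 / 4 = $18,420.
End of year 1: book value $72,760.
End of year 2: book value $54,340.
End of year 3: book value $35,920.
End of year 4: book value $17,500.

$18,420; $18,420; $18,420; $18,420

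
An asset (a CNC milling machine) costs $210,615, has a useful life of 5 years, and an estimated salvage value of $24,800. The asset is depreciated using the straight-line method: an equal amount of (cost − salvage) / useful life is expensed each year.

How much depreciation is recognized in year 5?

$37,163

Depreciable base = $210,615 − $24,800 = $185,815.
Annual expense = $185,815 / 5 = $37,163.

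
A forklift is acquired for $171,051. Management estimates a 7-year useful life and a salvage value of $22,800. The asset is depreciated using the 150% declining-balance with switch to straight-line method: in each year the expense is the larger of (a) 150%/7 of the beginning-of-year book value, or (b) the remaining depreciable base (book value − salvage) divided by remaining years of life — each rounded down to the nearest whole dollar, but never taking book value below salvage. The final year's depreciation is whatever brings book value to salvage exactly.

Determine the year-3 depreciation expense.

Depreciable base = $171,051 − $22,800 = $148,251.
Year 1: DB = ⌊$171,051 × 150%/7⌋ = $36,653; SL = ⌊$148,251/7⌋ = $21,178 → take DB $36,653. Book value $134,398.
Year 2: DB = ⌊$134,398 × 150%/7⌋ = $28,799; SL = ⌊$111,598/6⌋ = $18,599 → take DB $28,799. Book value $105,599.
Year 3: DB = ⌊$105,599 × 150%/7⌋ = $22,628; SL = ⌊$82,799/5⌋ = $16,559 → take DB $22,628. Book value $82,971.

$22,628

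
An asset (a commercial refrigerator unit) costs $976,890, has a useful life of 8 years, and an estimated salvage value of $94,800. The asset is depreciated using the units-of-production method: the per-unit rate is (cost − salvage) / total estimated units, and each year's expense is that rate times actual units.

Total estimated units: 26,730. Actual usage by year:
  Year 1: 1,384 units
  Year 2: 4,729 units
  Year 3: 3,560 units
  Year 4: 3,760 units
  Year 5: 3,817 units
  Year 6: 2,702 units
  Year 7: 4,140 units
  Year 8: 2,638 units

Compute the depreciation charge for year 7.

Depreciable base = $976,890 − $94,800 = $882,090.
Rate = $882,090 / 26,730 units = $33 per unit.
Year 1: 1,384 × $33 = $45,672. Book value $931,218.
Year 2: 4,729 × $33 = $156,057. Book value $775,161.
Year 3: 3,560 × $33 = $117,480. Book value $657,681.
Year 4: 3,760 × $33 = $124,080. Book value $533,601.
Year 5: 3,817 × $33 = $125,961. Book value $407,640.
Year 6: 2,702 × $33 = $89,166. Book value $318,474.
Year 7: 4,140 × $33 = $136,620. Book value $181,854.

$136,620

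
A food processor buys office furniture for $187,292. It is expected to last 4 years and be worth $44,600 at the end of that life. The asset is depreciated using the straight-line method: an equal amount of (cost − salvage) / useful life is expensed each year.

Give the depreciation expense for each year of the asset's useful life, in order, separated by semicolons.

Depreciable base = $187,292 − $44,600 = $142,692.
Annual expense = $142,692 / 4 = $35,673.
End of year 1: book value $151,619.
End of year 2: book value $115,946.
End of year 3: book value $80,273.
End of year 4: book value $44,600.

$35,673; $35,673; $35,673; $35,673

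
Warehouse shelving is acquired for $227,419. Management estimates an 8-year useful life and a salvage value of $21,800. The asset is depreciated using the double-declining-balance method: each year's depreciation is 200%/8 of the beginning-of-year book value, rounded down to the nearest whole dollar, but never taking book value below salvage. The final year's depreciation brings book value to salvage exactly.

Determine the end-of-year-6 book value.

$40,477

Depreciable base = $227,419 − $21,800 = $205,619.
Year 1: ⌊$227,419 × 200%/8⌋ = $56,854. Book value $170,565.
Year 2: ⌊$170,565 × 200%/8⌋ = $42,641. Book value $127,924.
Year 3: ⌊$127,924 × 200%/8⌋ = $31,981. Book value $95,943.
Year 4: ⌊$95,943 × 200%/8⌋ = $23,985. Book value $71,958.
Year 5: ⌊$71,958 × 200%/8⌋ = $17,989. Book value $53,969.
Year 6: ⌊$53,969 × 200%/8⌋ = $13,492. Book value $40,477.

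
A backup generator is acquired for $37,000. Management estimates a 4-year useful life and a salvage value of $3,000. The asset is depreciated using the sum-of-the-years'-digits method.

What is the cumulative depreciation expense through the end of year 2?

Depreciable base = $37,000 − $3,000 = $34,000.
Sum of the years' digits = 4+3+2+1 = 10.
Year 1: $34,000 × 4/10 = $13,600. Book value $23,400.
Year 2: $34,000 × 3/10 = $10,200. Book value $13,200.
Accumulated through year 2 = $37,000 − $13,200 = $23,800.

$23,800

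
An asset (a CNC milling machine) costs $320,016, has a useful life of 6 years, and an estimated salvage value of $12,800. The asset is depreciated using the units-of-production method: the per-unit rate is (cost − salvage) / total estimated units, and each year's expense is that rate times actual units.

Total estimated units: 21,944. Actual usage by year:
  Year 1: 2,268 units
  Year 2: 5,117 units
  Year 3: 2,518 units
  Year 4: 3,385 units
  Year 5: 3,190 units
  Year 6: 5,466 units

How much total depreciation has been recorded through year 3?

Depreciable base = $320,016 − $12,800 = $307,216.
Rate = $307,216 / 21,944 units = $14 per unit.
Year 1: 2,268 × $14 = $31,752. Book value $288,264.
Year 2: 5,117 × $14 = $71,638. Book value $216,626.
Year 3: 2,518 × $14 = $35,252. Book value $181,374.
Accumulated through year 3 = $320,016 − $181,374 = $138,642.

$138,642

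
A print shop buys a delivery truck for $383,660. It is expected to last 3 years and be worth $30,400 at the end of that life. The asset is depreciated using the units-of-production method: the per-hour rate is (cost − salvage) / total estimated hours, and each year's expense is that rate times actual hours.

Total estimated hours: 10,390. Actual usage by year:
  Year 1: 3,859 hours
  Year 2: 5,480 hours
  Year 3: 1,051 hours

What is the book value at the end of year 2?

Depreciable base = $383,660 − $30,400 = $353,260.
Rate = $353,260 / 10,390 hours = $34 per hour.
Year 1: 3,859 × $34 = $131,206. Book value $252,454.
Year 2: 5,480 × $34 = $186,320. Book value $66,134.

$66,134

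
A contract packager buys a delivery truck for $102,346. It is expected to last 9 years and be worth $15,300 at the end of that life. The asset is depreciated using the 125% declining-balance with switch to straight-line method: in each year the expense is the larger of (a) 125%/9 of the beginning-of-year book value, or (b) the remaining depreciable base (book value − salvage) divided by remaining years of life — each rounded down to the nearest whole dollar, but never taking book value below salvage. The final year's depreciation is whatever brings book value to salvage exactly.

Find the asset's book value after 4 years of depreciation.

Depreciable base = $102,346 − $15,300 = $87,046.
Year 1: DB = ⌊$102,346 × 125%/9⌋ = $14,214; SL = ⌊$87,046/9⌋ = $9,671 → take DB $14,214. Book value $88,132.
Year 2: DB = ⌊$88,132 × 125%/9⌋ = $12,240; SL = ⌊$72,832/8⌋ = $9,104 → take DB $12,240. Book value $75,892.
Year 3: DB = ⌊$75,892 × 125%/9⌋ = $10,540; SL = ⌊$60,592/7⌋ = $8,656 → take DB $10,540. Book value $65,352.
Year 4: DB = ⌊$65,352 × 125%/9⌋ = $9,076; SL = ⌊$50,052/6⌋ = $8,342 → take DB $9,076. Book value $56,276.

$56,276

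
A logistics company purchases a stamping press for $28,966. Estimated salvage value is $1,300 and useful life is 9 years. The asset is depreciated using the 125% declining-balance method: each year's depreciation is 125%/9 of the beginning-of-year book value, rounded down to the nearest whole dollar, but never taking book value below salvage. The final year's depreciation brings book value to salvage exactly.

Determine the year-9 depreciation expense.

$7,459

Depreciable base = $28,966 − $1,300 = $27,666.
Year 1: ⌊$28,966 × 125%/9⌋ = $4,023. Book value $24,943.
Year 2: ⌊$24,943 × 125%/9⌋ = $3,464. Book value $21,479.
Year 3: ⌊$21,479 × 125%/9⌋ = $2,983. Book value $18,496.
Year 4: ⌊$18,496 × 125%/9⌋ = $2,568. Book value $15,928.
Year 5: ⌊$15,928 × 125%/9⌋ = $2,212. Book value $13,716.
Year 6: ⌊$13,716 × 125%/9⌋ = $1,905. Book value $11,811.
Year 7: ⌊$11,811 × 125%/9⌋ = $1,640. Book value $10,171.
Year 8: ⌊$10,171 × 125%/9⌋ = $1,412. Book value $8,759.
Year 9 (final): $8,759 − $1,300 = $7,459. Book value $1,300.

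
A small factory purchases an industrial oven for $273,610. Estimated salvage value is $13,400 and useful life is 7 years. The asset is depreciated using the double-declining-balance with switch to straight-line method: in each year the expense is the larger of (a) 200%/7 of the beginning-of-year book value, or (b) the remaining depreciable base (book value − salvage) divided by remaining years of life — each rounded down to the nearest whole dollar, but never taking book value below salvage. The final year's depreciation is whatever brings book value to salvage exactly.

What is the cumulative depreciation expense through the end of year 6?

Depreciable base = $273,610 − $13,400 = $260,210.
Year 1: DB = ⌊$273,610 × 200%/7⌋ = $78,174; SL = ⌊$260,210/7⌋ = $37,172 → take DB $78,174. Book value $195,436.
Year 2: DB = ⌊$195,436 × 200%/7⌋ = $55,838; SL = ⌊$182,036/6⌋ = $30,339 → take DB $55,838. Book value $139,598.
Year 3: DB = ⌊$139,598 × 200%/7⌋ = $39,885; SL = ⌊$126,198/5⌋ = $25,239 → take DB $39,885. Book value $99,713.
Year 4: DB = ⌊$99,713 × 200%/7⌋ = $28,489; SL = ⌊$86,313/4⌋ = $21,578 → take DB $28,489. Book value $71,224.
Year 5: DB = ⌊$71,224 × 200%/7⌋ = $20,349; SL = ⌊$57,824/3⌋ = $19,274 → take DB $20,349. Book value $50,875.
Year 6: DB = ⌊$50,875 × 200%/7⌋ = $14,535; SL = ⌊$37,475/2⌋ = $18,737 → take SL $18,737. Book value $32,138.
Accumulated through year 6 = $273,610 − $32,138 = $241,472.

$241,472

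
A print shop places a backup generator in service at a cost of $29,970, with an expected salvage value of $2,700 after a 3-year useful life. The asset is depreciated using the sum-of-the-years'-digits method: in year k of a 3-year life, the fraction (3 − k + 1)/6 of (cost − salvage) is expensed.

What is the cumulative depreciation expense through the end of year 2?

Depreciable base = $29,970 − $2,700 = $27,270.
Sum of the years' digits = 3+2+1 = 6.
Year 1: $27,270 × 3/6 = $13,635. Book value $16,335.
Year 2: $27,270 × 2/6 = $9,090. Book value $7,245.
Accumulated through year 2 = $29,970 − $7,245 = $22,725.

$22,725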